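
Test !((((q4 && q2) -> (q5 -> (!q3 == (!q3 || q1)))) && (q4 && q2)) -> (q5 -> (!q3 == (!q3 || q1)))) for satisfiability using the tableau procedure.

Unsatisfiable

Initial set: {T !((((q4 && q2) -> (q5 -> (!q3 == (!q3 || q1)))) && (q4 && q2)) -> (q5 -> (!q3 == (!q3 || q1))))}.
T !((((q4 && q2) -> (q5 -> (!q3 == (!q3 || q1)))) && (q4 && q2)) -> (q5 -> (!q3 == (!q3 || q1)))): α-rule — add T (((q4 && q2) -> (q5 -> (!q3 == (!q3 || q1)))) && (q4 && q2)), F (q5 -> (!q3 == (!q3 || q1))).
T (((q4 && q2) -> (q5 -> (!q3 == (!q3 || q1)))) && (q4 && q2)): α-rule — add T ((q4 && q2) -> (q5 -> (!q3 == (!q3 || q1)))), T (q4 && q2).
F (q5 -> (!q3 == (!q3 || q1))): α-rule — add T q5, F (!q3 == (!q3 || q1)).
T (q4 && q2): α-rule — add T q4, T q2.
T ((q4 && q2) -> (q5 -> (!q3 == (!q3 || q1)))): β-rule — branch into F (q4 && q2)  //  T (q5 -> (!q3 == (!q3 || q1))).
  branch 1 (add F (q4 && q2)):
    F (!q3 == (!q3 || q1)): β-rule — branch into T !q3, F (!q3 || q1)  //  F !q3, T (!q3 || q1).
      branch 1.1 (add T !q3, F (!q3 || q1)):
        F (!q3 || q1): α-rule — add F !q3, F q1.
        × closes — contains both q3 and !q3.
      branch 1.2 (add F !q3, T (!q3 || q1)):
        F (q4 && q2): β-rule — branch into F q4  //  F q2.
          branch 1.2.1 (add F q4):
            × closes — contains both q4 and !q4.
          branch 1.2.2 (add F q2):
            × closes — contains both q2 and !q2.
  branch 2 (add T (q5 -> (!q3 == (!q3 || q1)))):
    F (!q3 == (!q3 || q1)): β-rule — branch into T !q3, F (!q3 || q1)  //  F !q3, T (!q3 || q1).
      branch 2.1 (add T !q3, F (!q3 || q1)):
        F (!q3 || q1): α-rule — add F !q3, F q1.
        × closes — contains both q3 and !q3.
      branch 2.2 (add F !q3, T (!q3 || q1)):
        T (q5 -> (!q3 == (!q3 || q1))): β-rule — branch into F q5  //  T (!q3 == (!q3 || q1)).
          branch 2.2.1 (add F q5):
            × closes — contains both q5 and !q5.
          branch 2.2.2 (add T (!q3 == (!q3 || q1))):
            T (!q3 || q1): β-rule — branch into T !q3  //  T q1.
              branch 2.2.2.1 (add T !q3):
                × closes — contains both q3 and !q3.
              branch 2.2.2.2 (add T q1):
                T (!q3 == (!q3 || q1)): β-rule — branch into T !q3, T (!q3 || q1)  //  F !q3, F (!q3 || q1).
                  branch 2.2.2.2.1 (add T !q3, T (!q3 || q1)):
                    × closes — contains both q3 and !q3.
                  branch 2.2.2.2.2 (add F !q3, F (!q3 || q1)):
                    F (!q3 || q1): α-rule — add F !q3, F q1.
                    × closes — contains both q1 and !q1.
All 8 branches close.
Every branch closed; the formula is unsatisfiable.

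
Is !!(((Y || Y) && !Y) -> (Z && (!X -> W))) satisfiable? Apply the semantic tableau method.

Satisfiable

Initial set: {T !!(((Y || Y) && !Y) -> (Z && (!X -> W)))}.
T !!(((Y || Y) && !Y) -> (Z && (!X -> W))): drop double negation, giving T (((Y || Y) && !Y) -> (Z && (!X -> W))).
T (((Y || Y) && !Y) -> (Z && (!X -> W))): β-rule — branch into F ((Y || Y) && !Y)  //  T (Z && (!X -> W)).
  branch 1 (add F ((Y || Y) && !Y)):
    F ((Y || Y) && !Y): β-rule — branch into F (Y || Y)  //  F !Y.
      branch 1.1 (add F (Y || Y)):
        F (Y || Y): α-rule — add F Y, F Y.
        ○ open, literals {Y=false}.
      branch 1.2 (add F !Y):
        ○ open, literals {Y=true}.
  branch 2 (add T (Z && (!X -> W))):
    T (Z && (!X -> W)): α-rule — add T Z, T (!X -> W).
    T (!X -> W): β-rule — branch into F !X  //  T W.
      branch 2.1 (add F !X):
        ○ open, literals {X=true, Z=true}.
      branch 2.2 (add T W):
        ○ open, literals {W=true, Z=true}.
0 branches closed, 4 open.
An open branch gives a satisfying assignment: Y=false.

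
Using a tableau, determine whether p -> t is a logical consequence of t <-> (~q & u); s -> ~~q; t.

Initial set: {T (t <-> (~q & u)); T (s -> ~~q); T t; F (p -> t)}.
F (p -> t): α-rule — add T p, F t.
× closes — contains both t and ~t.
All 1 branch closes.
Every branch closed, so the premises entail the conclusion.

Yes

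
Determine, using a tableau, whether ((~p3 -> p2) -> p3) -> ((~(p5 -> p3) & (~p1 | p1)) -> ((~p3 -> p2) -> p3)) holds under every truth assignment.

Assume the negation and expand:
Initial set: {~(((~p3 -> p2) -> p3) -> ((~(p5 -> p3) & (~p1 | p1)) -> ((~p3 -> p2) -> p3)))}.
~(((~p3 -> p2) -> p3) -> ((~(p5 -> p3) & (~p1 | p1)) -> ((~p3 -> p2) -> p3))): α-rule — add ((~p3 -> p2) -> p3), ~((~(p5 -> p3) & (~p1 | p1)) -> ((~p3 -> p2) -> p3)).
~((~(p5 -> p3) & (~p1 | p1)) -> ((~p3 -> p2) -> p3)): α-rule — add (~(p5 -> p3) & (~p1 | p1)), ~((~p3 -> p2) -> p3).
(~(p5 -> p3) & (~p1 | p1)): α-rule — add ~(p5 -> p3), (~p1 | p1).
~((~p3 -> p2) -> p3): α-rule — add (~p3 -> p2), ~p3.
~(p5 -> p3): α-rule — add p5, ~p3.
((~p3 -> p2) -> p3): β-rule — branch into ~(~p3 -> p2)  //  p3.
  branch 1 (add ~(~p3 -> p2)):
    ~(~p3 -> p2): α-rule — add ~p3, ~p2.
    (~p1 | p1): β-rule — branch into ~p1  //  p1.
      branch 1.1 (add ~p1):
        (~p3 -> p2): β-rule — branch into ~~p3  //  p2.
          branch 1.1.1 (add ~~p3):
            × closes — contains both p3 and ~p3.
          branch 1.1.2 (add p2):
            × closes — contains both p2 and ~p2.
      branch 1.2 (add p1):
        (~p3 -> p2): β-rule — branch into ~~p3  //  p2.
          branch 1.2.1 (add ~~p3):
            × closes — contains both p3 and ~p3.
          branch 1.2.2 (add p2):
            × closes — contains both p2 and ~p2.
  branch 2 (add p3):
    × closes — contains both p3 and ~p3.
All 5 branches close.
Every branch closed, so the negation is unsatisfiable and the formula is valid.

Valid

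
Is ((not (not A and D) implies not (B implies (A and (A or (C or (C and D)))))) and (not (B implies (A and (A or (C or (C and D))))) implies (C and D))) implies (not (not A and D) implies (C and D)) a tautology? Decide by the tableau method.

Assume the negation and expand:
Initial set: {not (((not (not A and D) implies not (B implies (A and (A or (C or (C and D)))))) and (not (B implies (A and (A or (C or (C and D))))) implies (C and D))) implies (not (not A and D) implies (C and D)))}.
not (((not (not A and D) implies not (B implies (A and (A or (C or (C and D)))))) and (not (B implies (A and (A or (C or (C and D))))) implies (C and D))) implies (not (not A and D) implies (C and D))): α-rule — add ((not (not A and D) implies not (B implies (A and (A or (C or (C and D)))))) and (not (B implies (A and (A or (C or (C and D))))) implies (C and D))), not (not (not A and D) implies (C and D)).
((not (not A and D) implies not (B implies (A and (A or (C or (C and D)))))) and (not (B implies (A and (A or (C or (C and D))))) implies (C and D))): α-rule — add (not (not A and D) implies not (B implies (A and (A or (C or (C and D)))))), (not (B implies (A and (A or (C or (C and D))))) implies (C and D)).
not (not (not A and D) implies (C and D)): α-rule — add not (not A and D), not (C and D).
(not (not A and D) implies not (B implies (A and (A or (C or (C and D)))))): β-rule — branch into not not (not A and D)  //  not (B implies (A and (A or (C or (C and D))))).
  branch 1 (add not not (not A and D)):
    not not (not A and D): α-rule — add not A, D.
    (not (B implies (A and (A or (C or (C and D))))) implies (C and D)): β-rule — branch into not not (B implies (A and (A or (C or (C and D)))))  //  (C and D).
      branch 1.1 (add not not (B implies (A and (A or (C or (C and D)))))):
        not (not A and D): β-rule — branch into not not A  //  not D.
          branch 1.1.1 (add not not A):
            × closes — contains both A and not A.
          branch 1.1.2 (add not D):
            × closes — contains both D and not D.
      branch 1.2 (add (C and D)):
        (C and D): α-rule — add C, D.
        not (not A and D): β-rule — branch into not not A  //  not D.
          branch 1.2.1 (add not not A):
            × closes — contains both A and not A.
          branch 1.2.2 (add not D):
            × closes — contains both D and not D.
  branch 2 (add not (B implies (A and (A or (C or (C and D)))))):
    not (B implies (A and (A or (C or (C and D))))): α-rule — add B, not (A and (A or (C or (C and D)))).
    (not (B implies (A and (A or (C or (C and D))))) implies (C and D)): β-rule — branch into not not (B implies (A and (A or (C or (C and D)))))  //  (C and D).
      branch 2.1 (add not not (B implies (A and (A or (C or (C and D)))))):
        not (not A and D): β-rule — branch into not not A  //  not D.
          branch 2.1.1 (add not not A):
            not (C and D): β-rule — branch into not C  //  not D.
              branch 2.1.1.1 (add not C):
                not (A and (A or (C or (C and D)))): β-rule — branch into not A  //  not (A or (C or (C and D))).
                  branch 2.1.1.1.1 (add not A):
                    × closes — contains both A and not A.
                  branch 2.1.1.1.2 (add not (A or (C or (C and D)))):
                    not (A or (C or (C and D))): α-rule — add not A, not (C or (C and D)).
                    × closes — contains both A and not A.
              branch 2.1.1.2 (add not D):
                not (A and (A or (C or (C and D)))): β-rule — branch into not A  //  not (A or (C or (C and D))).
                  branch 2.1.1.2.1 (add not A):
                    × closes — contains both A and not A.
                  branch 2.1.1.2.2 (add not (A or (C or (C and D)))):
                    not (A or (C or (C and D))): α-rule — add not A, not (C or (C and D)).
                    × closes — contains both A and not A.
          branch 2.1.2 (add not D):
            not (C and D): β-rule — branch into not C  //  not D.
              branch 2.1.2.1 (add not C):
                not (A and (A or (C or (C and D)))): β-rule — branch into not A  //  not (A or (C or (C and D))).
                  branch 2.1.2.1.1 (add not A):
                    not not (B implies (A and (A or (C or (C and D))))): β-rule — branch into not B  //  (A and (A or (C or (C and D)))).
                      branch 2.1.2.1.1.1 (add not B):
                        × closes — contains both B and not B.
                      branch 2.1.2.1.1.2 (add (A and (A or (C or (C and D))))):
                        (A and (A or (C or (C and D)))): α-rule — add A, (A or (C or (C and D))).
                        × closes — contains both A and not A.
                  branch 2.1.2.1.2 (add not (A or (C or (C and D)))):
                    not (A or (C or (C and D))): α-rule — add not A, not (C or (C and D)).
                    not (C or (C and D)): α-rule — add not C, not (C and D).
                    not not (B implies (A and (A or (C or (C and D))))): β-rule — branch into not B  //  (A and (A or (C or (C and D)))).
                      branch 2.1.2.1.2.1 (add not B):
                        × closes — contains both B and not B.
                      branch 2.1.2.1.2.2 (add (A and (A or (C or (C and D))))):
                        (A and (A or (C or (C and D)))): α-rule — add A, (A or (C or (C and D))).
                        × closes — contains both A and not A.
              branch 2.1.2.2 (add not D):
                not (A and (A or (C or (C and D)))): β-rule — branch into not A  //  not (A or (C or (C and D))).
                  branch 2.1.2.2.1 (add not A):
                    not not (B implies (A and (A or (C or (C and D))))): β-rule — branch into not B  //  (A and (A or (C or (C and D)))).
                      branch 2.1.2.2.1.1 (add not B):
                        × closes — contains both B and not B.
                      branch 2.1.2.2.1.2 (add (A and (A or (C or (C and D))))):
                        (A and (A or (C or (C and D)))): α-rule — add A, (A or (C or (C and D))).
                        × closes — contains both A and not A.
                  branch 2.1.2.2.2 (add not (A or (C or (C and D)))):
                    not (A or (C or (C and D))): α-rule — add not A, not (C or (C and D)).
                    not (C or (C and D)): α-rule — add not C, not (C and D).
                    not not (B implies (A and (A or (C or (C and D))))): β-rule — branch into not B  //  (A and (A or (C or (C and D)))).
                      branch 2.1.2.2.2.1 (add not B):
                        × closes — contains both B and not B.
                      branch 2.1.2.2.2.2 (add (A and (A or (C or (C and D))))):
                        (A and (A or (C or (C and D)))): α-rule — add A, (A or (C or (C and D))).
                        × closes — contains both A and not A.
      branch 2.2 (add (C and D)):
        (C and D): α-rule — add C, D.
        not (not A and D): β-rule — branch into not not A  //  not D.
          branch 2.2.1 (add not not A):
            not (C and D): β-rule — branch into not C  //  not D.
              branch 2.2.1.1 (add not C):
                × closes — contains both C and not C.
              branch 2.2.1.2 (add not D):
                × closes — contains both D and not D.
          branch 2.2.2 (add not D):
            × closes — contains both D and not D.
All 19 branches close.
Every branch closed, so the negation is unsatisfiable and the formula is valid.

Valid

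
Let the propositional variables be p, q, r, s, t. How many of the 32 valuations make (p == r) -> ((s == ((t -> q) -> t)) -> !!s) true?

28

Initial set: {((p == r) -> ((s == ((t -> q) -> t)) -> !!s))}.
((p == r) -> ((s == ((t -> q) -> t)) -> !!s)): β-rule — branch into !(p == r)  //  ((s == ((t -> q) -> t)) -> !!s).
  branch 1 (add !(p == r)):
    !(p == r): β-rule — branch into p, !r  //  !p, r.
      branch 1.1 (add p, !r):
        ○ open, literals {p=1, r=0}.
      branch 1.2 (add !p, r):
        ○ open, literals {p=0, r=1}.
  branch 2 (add ((s == ((t -> q) -> t)) -> !!s)):
    ((s == ((t -> q) -> t)) -> !!s): β-rule — branch into !(s == ((t -> q) -> t))  //  !!s.
      branch 2.1 (add !(s == ((t -> q) -> t))):
        !(s == ((t -> q) -> t)): β-rule — branch into s, !((t -> q) -> t)  //  !s, ((t -> q) -> t).
          branch 2.1.1 (add s, !((t -> q) -> t)):
            !((t -> q) -> t): α-rule — add (t -> q), !t.
            (t -> q): β-rule — branch into !t  //  q.
              branch 2.1.1.1 (add !t):
                ○ open, literals {s=1, t=0}.
              branch 2.1.1.2 (add q):
                ○ open, literals {q=1, s=1, t=0}.
          branch 2.1.2 (add !s, ((t -> q) -> t)):
            ((t -> q) -> t): β-rule — branch into !(t -> q)  //  t.
              branch 2.1.2.1 (add !(t -> q)):
                !(t -> q): α-rule — add t, !q.
                ○ open, literals {q=0, s=0, t=1}.
              branch 2.1.2.2 (add t):
                ○ open, literals {s=0, t=1}.
      branch 2.2 (add !!s):
        !!s: drop double negation, giving s.
        ○ open, literals {s=1}.
0 branches closed, 7 open.
Each open branch fixes some atoms; the unmentioned ones are free. Counting distinct full assignments: branch {p=1, r=0} (q, s, t) contributes 8 new; branch {p=0, r=1} (q, s, t) contributes 8 new; branch {s=1, t=0} (p, q, r) contributes 4 new; branch {q=1, s=1, t=0} (p, r) contributes 0 new; branch {q=0, s=0, t=1} (p, r) contributes 2 new; branch {s=0, t=1} (p, q, r) contributes 2 new; branch {s=1} (p, q, r, t) contributes 4 new. Total: 28.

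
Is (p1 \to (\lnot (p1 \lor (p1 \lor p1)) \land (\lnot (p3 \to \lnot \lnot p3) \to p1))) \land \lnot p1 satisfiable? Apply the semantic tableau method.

Initial set: {T ((p1 \to (\lnot (p1 \lor (p1 \lor p1)) \land (\lnot (p3 \to \lnot \lnot p3) \to p1))) \land \lnot p1)}.
T ((p1 \to (\lnot (p1 \lor (p1 \lor p1)) \land (\lnot (p3 \to \lnot \lnot p3) \to p1))) \land \lnot p1): α-rule — add T (p1 \to (\lnot (p1 \lor (p1 \lor p1)) \land (\lnot (p3 \to \lnot \lnot p3) \to p1))), T \lnot p1.
T (p1 \to (\lnot (p1 \lor (p1 \lor p1)) \land (\lnot (p3 \to \lnot \lnot p3) \to p1))): β-rule — branch into F p1  //  T (\lnot (p1 \lor (p1 \lor p1)) \land (\lnot (p3 \to \lnot \lnot p3) \to p1)).
  branch 1 (add F p1):
    ○ open, literals {p1=F}.
  branch 2 (add T (\lnot (p1 \lor (p1 \lor p1)) \land (\lnot (p3 \to \lnot \lnot p3) \to p1))):
    T (\lnot (p1 \lor (p1 \lor p1)) \land (\lnot (p3 \to \lnot \lnot p3) \to p1)): α-rule — add T \lnot (p1 \lor (p1 \lor p1)), T (\lnot (p3 \to \lnot \lnot p3) \to p1).
    T \lnot (p1 \lor (p1 \lor p1)): α-rule — add F p1, F (p1 \lor p1).
    F (p1 \lor p1): α-rule — add F p1, F p1.
    T (\lnot (p3 \to \lnot \lnot p3) \to p1): β-rule — branch into F \lnot (p3 \to \lnot \lnot p3)  //  T p1.
      branch 2.1 (add F \lnot (p3 \to \lnot \lnot p3)):
        F \lnot (p3 \to \lnot \lnot p3): β-rule — branch into F p3  //  T \lnot \lnot p3.
          branch 2.1.1 (add F p3):
            ○ open, literals {p1=F, p3=F}.
          branch 2.1.2 (add T \lnot \lnot p3):
            T \lnot \lnot p3: drop double negation, giving T p3.
            ○ open, literals {p1=F, p3=T}.
      branch 2.2 (add T p1):
        × closes — contains both p1 and \lnot p1.
1 branch closed, 3 open.
An open branch gives a satisfying assignment: p1=F.

Satisfiable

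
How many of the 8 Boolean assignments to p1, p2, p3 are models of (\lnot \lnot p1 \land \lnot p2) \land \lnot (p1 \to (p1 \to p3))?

Initial set: {((\lnot \lnot p1 \land \lnot p2) \land \lnot (p1 \to (p1 \to p3)))}.
((\lnot \lnot p1 \land \lnot p2) \land \lnot (p1 \to (p1 \to p3))): α-rule — add (\lnot \lnot p1 \land \lnot p2), \lnot (p1 \to (p1 \to p3)).
(\lnot \lnot p1 \land \lnot p2): α-rule — add \lnot \lnot p1, \lnot p2.
\lnot (p1 \to (p1 \to p3)): α-rule — add p1, \lnot (p1 \to p3).
\lnot \lnot p1: drop double negation, giving p1.
\lnot (p1 \to p3): α-rule — add p1, \lnot p3.
○ open, literals {p1=true, p2=false, p3=false}.
0 branches closed, 1 open.
Each open branch fixes some atoms; the unmentioned ones are free. Counting distinct full assignments: branch {p1=true, p2=false, p3=false} (none free) contributes 1 new. Total: 1.

1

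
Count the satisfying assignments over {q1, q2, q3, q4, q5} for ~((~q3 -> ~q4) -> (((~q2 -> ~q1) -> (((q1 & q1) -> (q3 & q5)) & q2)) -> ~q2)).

8

Initial set: {~((~q3 -> ~q4) -> (((~q2 -> ~q1) -> (((q1 & q1) -> (q3 & q5)) & q2)) -> ~q2))}.
~((~q3 -> ~q4) -> (((~q2 -> ~q1) -> (((q1 & q1) -> (q3 & q5)) & q2)) -> ~q2)): α-rule — add (~q3 -> ~q4), ~(((~q2 -> ~q1) -> (((q1 & q1) -> (q3 & q5)) & q2)) -> ~q2).
~(((~q2 -> ~q1) -> (((q1 & q1) -> (q3 & q5)) & q2)) -> ~q2): α-rule — add ((~q2 -> ~q1) -> (((q1 & q1) -> (q3 & q5)) & q2)), ~~q2.
(~q3 -> ~q4): β-rule — branch into ~~q3  //  ~q4.
  branch 1 (add ~~q3):
    ((~q2 -> ~q1) -> (((q1 & q1) -> (q3 & q5)) & q2)): β-rule — branch into ~(~q2 -> ~q1)  //  (((q1 & q1) -> (q3 & q5)) & q2).
      branch 1.1 (add ~(~q2 -> ~q1)):
        ~(~q2 -> ~q1): α-rule — add ~q2, ~~q1.
        × closes — contains both q2 and ~q2.
      branch 1.2 (add (((q1 & q1) -> (q3 & q5)) & q2)):
        (((q1 & q1) -> (q3 & q5)) & q2): α-rule — add ((q1 & q1) -> (q3 & q5)), q2.
        ((q1 & q1) -> (q3 & q5)): β-rule — branch into ~(q1 & q1)  //  (q3 & q5).
          branch 1.2.1 (add ~(q1 & q1)):
            ~(q1 & q1): β-rule — branch into ~q1  //  ~q1.
              branch 1.2.1.1 (add ~q1):
                ○ open, literals {q1=0, q2=1, q3=1}.
              branch 1.2.1.2 (add ~q1):
                ○ open, literals {q1=0, q2=1, q3=1}.
          branch 1.2.2 (add (q3 & q5)):
            (q3 & q5): α-rule — add q3, q5.
            ○ open, literals {q2=1, q3=1, q5=1}.
  branch 2 (add ~q4):
    ((~q2 -> ~q1) -> (((q1 & q1) -> (q3 & q5)) & q2)): β-rule — branch into ~(~q2 -> ~q1)  //  (((q1 & q1) -> (q3 & q5)) & q2).
      branch 2.1 (add ~(~q2 -> ~q1)):
        ~(~q2 -> ~q1): α-rule — add ~q2, ~~q1.
        × closes — contains both q2 and ~q2.
      branch 2.2 (add (((q1 & q1) -> (q3 & q5)) & q2)):
        (((q1 & q1) -> (q3 & q5)) & q2): α-rule — add ((q1 & q1) -> (q3 & q5)), q2.
        ((q1 & q1) -> (q3 & q5)): β-rule — branch into ~(q1 & q1)  //  (q3 & q5).
          branch 2.2.1 (add ~(q1 & q1)):
            ~(q1 & q1): β-rule — branch into ~q1  //  ~q1.
              branch 2.2.1.1 (add ~q1):
                ○ open, literals {q1=0, q2=1, q4=0}.
              branch 2.2.1.2 (add ~q1):
                ○ open, literals {q1=0, q2=1, q4=0}.
          branch 2.2.2 (add (q3 & q5)):
            (q3 & q5): α-rule — add q3, q5.
            ○ open, literals {q2=1, q3=1, q4=0, q5=1}.
2 branches closed, 6 open.
Each open branch fixes some atoms; the unmentioned ones are free. Counting distinct full assignments: branch {q1=0, q2=1, q3=1} (q4, q5) contributes 4 new; branch {q1=0, q2=1, q3=1} (q4, q5) contributes 0 new; branch {q2=1, q3=1, q5=1} (q1, q4) contributes 2 new; branch {q1=0, q2=1, q4=0} (q3, q5) contributes 2 new; branch {q1=0, q2=1, q4=0} (q3, q5) contributes 0 new; branch {q2=1, q3=1, q4=0, q5=1} (q1) contributes 0 new. Total: 8.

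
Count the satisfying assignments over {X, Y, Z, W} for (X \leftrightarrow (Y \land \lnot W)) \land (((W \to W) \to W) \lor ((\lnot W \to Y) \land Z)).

5

Initial set: {((X \leftrightarrow (Y \land \lnot W)) \land (((W \to W) \to W) \lor ((\lnot W \to Y) \land Z)))}.
((X \leftrightarrow (Y \land \lnot W)) \land (((W \to W) \to W) \lor ((\lnot W \to Y) \land Z))): α-rule — add (X \leftrightarrow (Y \land \lnot W)), (((W \to W) \to W) \lor ((\lnot W \to Y) \land Z)).
(X \leftrightarrow (Y \land \lnot W)): β-rule — branch into X, (Y \land \lnot W)  //  \lnot X, \lnot (Y \land \lnot W).
  branch 1 (add X, (Y \land \lnot W)):
    (Y \land \lnot W): α-rule — add Y, \lnot W.
    (((W \to W) \to W) \lor ((\lnot W \to Y) \land Z)): β-rule — branch into ((W \to W) \to W)  //  ((\lnot W \to Y) \land Z).
      branch 1.1 (add ((W \to W) \to W)):
        ((W \to W) \to W): β-rule — branch into \lnot (W \to W)  //  W.
          branch 1.1.1 (add \lnot (W \to W)):
            \lnot (W \to W): α-rule — add W, \lnot W.
            × closes — contains both W and \lnot W.
          branch 1.1.2 (add W):
            × closes — contains both W and \lnot W.
      branch 1.2 (add ((\lnot W \to Y) \land Z)):
        ((\lnot W \to Y) \land Z): α-rule — add (\lnot W \to Y), Z.
        (\lnot W \to Y): β-rule — branch into \lnot \lnot W  //  Y.
          branch 1.2.1 (add \lnot \lnot W):
            × closes — contains both W and \lnot W.
          branch 1.2.2 (add Y):
            ○ open, literals {W=F, X=T, Y=T, Z=T}.
  branch 2 (add \lnot X, \lnot (Y \land \lnot W)):
    (((W \to W) \to W) \lor ((\lnot W \to Y) \land Z)): β-rule — branch into ((W \to W) \to W)  //  ((\lnot W \to Y) \land Z).
      branch 2.1 (add ((W \to W) \to W)):
        \lnot (Y \land \lnot W): β-rule — branch into \lnot Y  //  \lnot \lnot W.
          branch 2.1.1 (add \lnot Y):
            ((W \to W) \to W): β-rule — branch into \lnot (W \to W)  //  W.
              branch 2.1.1.1 (add \lnot (W \to W)):
                \lnot (W \to W): α-rule — add W, \lnot W.
                × closes — contains both W and \lnot W.
              branch 2.1.1.2 (add W):
                ○ open, literals {W=T, X=F, Y=F}.
          branch 2.1.2 (add \lnot \lnot W):
            ((W \to W) \to W): β-rule — branch into \lnot (W \to W)  //  W.
              branch 2.1.2.1 (add \lnot (W \to W)):
                \lnot (W \to W): α-rule — add W, \lnot W.
                × closes — contains both W and \lnot W.
              branch 2.1.2.2 (add W):
                ○ open, literals {W=T, X=F}.
      branch 2.2 (add ((\lnot W \to Y) \land Z)):
        ((\lnot W \to Y) \land Z): α-rule — add (\lnot W \to Y), Z.
        \lnot (Y \land \lnot W): β-rule — branch into \lnot Y  //  \lnot \lnot W.
          branch 2.2.1 (add \lnot Y):
            (\lnot W \to Y): β-rule — branch into \lnot \lnot W  //  Y.
              branch 2.2.1.1 (add \lnot \lnot W):
                ○ open, literals {W=T, X=F, Y=F, Z=T}.
              branch 2.2.1.2 (add Y):
                × closes — contains both Y and \lnot Y.
          branch 2.2.2 (add \lnot \lnot W):
            (\lnot W \to Y): β-rule — branch into \lnot \lnot W  //  Y.
              branch 2.2.2.1 (add \lnot \lnot W):
                ○ open, literals {W=T, X=F, Z=T}.
              branch 2.2.2.2 (add Y):
                ○ open, literals {W=T, X=F, Y=T, Z=T}.
6 branches closed, 6 open.
Each open branch fixes some atoms; the unmentioned ones are free. Counting distinct full assignments: branch {W=F, X=T, Y=T, Z=T} (none free) contributes 1 new; branch {W=T, X=F, Y=F} (Z) contributes 2 new; branch {W=T, X=F} (Y, Z) contributes 2 new; branch {W=T, X=F, Y=F, Z=T} (none free) contributes 0 new; branch {W=T, X=F, Z=T} (Y) contributes 0 new; branch {W=T, X=F, Y=T, Z=T} (none free) contributes 0 new. Total: 5.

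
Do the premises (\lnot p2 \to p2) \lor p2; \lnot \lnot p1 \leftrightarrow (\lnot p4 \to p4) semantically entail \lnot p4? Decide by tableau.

No

Initial set: {((\lnot p2 \to p2) \lor p2); (\lnot \lnot p1 \leftrightarrow (\lnot p4 \to p4)); \lnot \lnot p4}.
((\lnot p2 \to p2) \lor p2): β-rule — branch into (\lnot p2 \to p2)  //  p2.
  branch 1 (add (\lnot p2 \to p2)):
    (\lnot \lnot p1 \leftrightarrow (\lnot p4 \to p4)): β-rule — branch into \lnot \lnot p1, (\lnot p4 \to p4)  //  \lnot \lnot \lnot p1, \lnot (\lnot p4 \to p4).
      branch 1.1 (add \lnot \lnot p1, (\lnot p4 \to p4)):
        \lnot \lnot p1: drop double negation, giving p1.
        (\lnot p2 \to p2): β-rule — branch into \lnot \lnot p2  //  p2.
          branch 1.1.1 (add \lnot \lnot p2):
            (\lnot p4 \to p4): β-rule — branch into \lnot \lnot p4  //  p4.
              branch 1.1.1.1 (add \lnot \lnot p4):
                ○ open, literals {p1=1, p2=1, p4=1}.
              branch 1.1.1.2 (add p4):
                ○ open, literals {p1=1, p2=1, p4=1}.
          branch 1.1.2 (add p2):
            (\lnot p4 \to p4): β-rule — branch into \lnot \lnot p4  //  p4.
              branch 1.1.2.1 (add \lnot \lnot p4):
                ○ open, literals {p1=1, p2=1, p4=1}.
              branch 1.1.2.2 (add p4):
                ○ open, literals {p1=1, p2=1, p4=1}.
      branch 1.2 (add \lnot \lnot \lnot p1, \lnot (\lnot p4 \to p4)):
        \lnot \lnot \lnot p1: drop double negation, giving \lnot p1.
        \lnot (\lnot p4 \to p4): α-rule — add \lnot p4, \lnot p4.
        × closes — contains both p4 and \lnot p4.
  branch 2 (add p2):
    (\lnot \lnot p1 \leftrightarrow (\lnot p4 \to p4)): β-rule — branch into \lnot \lnot p1, (\lnot p4 \to p4)  //  \lnot \lnot \lnot p1, \lnot (\lnot p4 \to p4).
      branch 2.1 (add \lnot \lnot p1, (\lnot p4 \to p4)):
        \lnot \lnot p1: drop double negation, giving p1.
        (\lnot p4 \to p4): β-rule — branch into \lnot \lnot p4  //  p4.
          branch 2.1.1 (add \lnot \lnot p4):
            ○ open, literals {p1=1, p2=1, p4=1}.
          branch 2.1.2 (add p4):
            ○ open, literals {p1=1, p2=1, p4=1}.
      branch 2.2 (add \lnot \lnot \lnot p1, \lnot (\lnot p4 \to p4)):
        \lnot \lnot \lnot p1: drop double negation, giving \lnot p1.
        \lnot (\lnot p4 \to p4): α-rule — add \lnot p4, \lnot p4.
        × closes — contains both p4 and \lnot p4.
2 branches closed, 6 open.
An open branch gives a countermodel: p1=1, p2=1, p4=1 (unmentioned atoms arbitrary); the premises hold there but the conclusion fails.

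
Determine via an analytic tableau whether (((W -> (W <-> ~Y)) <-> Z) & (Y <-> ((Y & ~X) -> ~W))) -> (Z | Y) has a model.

Initial set: {((((W -> (W <-> ~Y)) <-> Z) & (Y <-> ((Y & ~X) -> ~W))) -> (Z | Y))}.
((((W -> (W <-> ~Y)) <-> Z) & (Y <-> ((Y & ~X) -> ~W))) -> (Z | Y)): β-rule — branch into ~(((W -> (W <-> ~Y)) <-> Z) & (Y <-> ((Y & ~X) -> ~W)))  //  (Z | Y).
  branch 1 (add ~(((W -> (W <-> ~Y)) <-> Z) & (Y <-> ((Y & ~X) -> ~W)))):
    ~(((W -> (W <-> ~Y)) <-> Z) & (Y <-> ((Y & ~X) -> ~W))): β-rule — branch into ~((W -> (W <-> ~Y)) <-> Z)  //  ~(Y <-> ((Y & ~X) -> ~W)).
      branch 1.1 (add ~((W -> (W <-> ~Y)) <-> Z)):
        ~((W -> (W <-> ~Y)) <-> Z): β-rule — branch into (W -> (W <-> ~Y)), ~Z  //  ~(W -> (W <-> ~Y)), Z.
          branch 1.1.1 (add (W -> (W <-> ~Y)), ~Z):
            (W -> (W <-> ~Y)): β-rule — branch into ~W  //  (W <-> ~Y).
              branch 1.1.1.1 (add ~W):
                ○ open, literals {W=F, Z=F}.
              branch 1.1.1.2 (add (W <-> ~Y)):
                (W <-> ~Y): β-rule — branch into W, ~Y  //  ~W, ~~Y.
                  branch 1.1.1.2.1 (add W, ~Y):
                    ○ open, literals {W=T, Y=F, Z=F}.
                  branch 1.1.1.2.2 (add ~W, ~~Y):
                    ○ open, literals {W=F, Y=T, Z=F}.
          branch 1.1.2 (add ~(W -> (W <-> ~Y)), Z):
            ~(W -> (W <-> ~Y)): α-rule — add W, ~(W <-> ~Y).
            ~(W <-> ~Y): β-rule — branch into W, ~~Y  //  ~W, ~Y.
              branch 1.1.2.1 (add W, ~~Y):
                ○ open, literals {W=T, Y=T, Z=T}.
              branch 1.1.2.2 (add ~W, ~Y):
                × closes — contains both W and ~W.
      branch 1.2 (add ~(Y <-> ((Y & ~X) -> ~W))):
        ~(Y <-> ((Y & ~X) -> ~W)): β-rule — branch into Y, ~((Y & ~X) -> ~W)  //  ~Y, ((Y & ~X) -> ~W).
          branch 1.2.1 (add Y, ~((Y & ~X) -> ~W)):
            ~((Y & ~X) -> ~W): α-rule — add (Y & ~X), ~~W.
            (Y & ~X): α-rule — add Y, ~X.
            ○ open, literals {W=T, X=F, Y=T}.
          branch 1.2.2 (add ~Y, ((Y & ~X) -> ~W)):
            ((Y & ~X) -> ~W): β-rule — branch into ~(Y & ~X)  //  ~W.
              branch 1.2.2.1 (add ~(Y & ~X)):
                ~(Y & ~X): β-rule — branch into ~Y  //  ~~X.
                  branch 1.2.2.1.1 (add ~Y):
                    ○ open, literals {Y=F}.
                  branch 1.2.2.1.2 (add ~~X):
                    ○ open, literals {X=T, Y=F}.
              branch 1.2.2.2 (add ~W):
                ○ open, literals {W=F, Y=F}.
  branch 2 (add (Z | Y)):
    (Z | Y): β-rule — branch into Z  //  Y.
      branch 2.1 (add Z):
        ○ open, literals {Z=T}.
      branch 2.2 (add Y):
        ○ open, literals {Y=T}.
1 branch closed, 10 open.
An open branch gives a satisfying assignment: W=F, Z=F.

Satisfiable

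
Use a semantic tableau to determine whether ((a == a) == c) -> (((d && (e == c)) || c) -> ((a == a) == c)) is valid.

Assume the negation and expand:
Initial set: {F (((a == a) == c) -> (((d && (e == c)) || c) -> ((a == a) == c)))}.
F (((a == a) == c) -> (((d && (e == c)) || c) -> ((a == a) == c))): α-rule — add T ((a == a) == c), F (((d && (e == c)) || c) -> ((a == a) == c)).
F (((d && (e == c)) || c) -> ((a == a) == c)): α-rule — add T ((d && (e == c)) || c), F ((a == a) == c).
T ((a == a) == c): β-rule — branch into T (a == a), T c  //  F (a == a), F c.
  branch 1 (add T (a == a), T c):
    T ((d && (e == c)) || c): β-rule — branch into T (d && (e == c))  //  T c.
      branch 1.1 (add T (d && (e == c))):
        T (d && (e == c)): α-rule — add T d, T (e == c).
        F ((a == a) == c): β-rule — branch into T (a == a), F c  //  F (a == a), T c.
          branch 1.1.1 (add T (a == a), F c):
            × closes — contains both c and !c.
          branch 1.1.2 (add F (a == a), T c):
            T (a == a): β-rule — branch into T a, T a  //  F a, F a.
              branch 1.1.2.1 (add T a, T a):
                T (e == c): β-rule — branch into T e, T c  //  F e, F c.
                  branch 1.1.2.1.1 (add T e, T c):
                    F (a == a): β-rule — branch into T a, F a  //  F a, T a.
                      branch 1.1.2.1.1.1 (add T a, F a):
                        × closes — contains both a and !a.
                      branch 1.1.2.1.1.2 (add F a, T a):
                        × closes — contains both a and !a.
                  branch 1.1.2.1.2 (add F e, F c):
                    × closes — contains both c and !c.
              branch 1.1.2.2 (add F a, F a):
                T (e == c): β-rule — branch into T e, T c  //  F e, F c.
                  branch 1.1.2.2.1 (add T e, T c):
                    F (a == a): β-rule — branch into T a, F a  //  F a, T a.
                      branch 1.1.2.2.1.1 (add T a, F a):
                        × closes — contains both a and !a.
                      branch 1.1.2.2.1.2 (add F a, T a):
                        × closes — contains both a and !a.
                  branch 1.1.2.2.2 (add F e, F c):
                    × closes — contains both c and !c.
      branch 1.2 (add T c):
        F ((a == a) == c): β-rule — branch into T (a == a), F c  //  F (a == a), T c.
          branch 1.2.1 (add T (a == a), F c):
            × closes — contains both c and !c.
          branch 1.2.2 (add F (a == a), T c):
            T (a == a): β-rule — branch into T a, T a  //  F a, F a.
              branch 1.2.2.1 (add T a, T a):
                F (a == a): β-rule — branch into T a, F a  //  F a, T a.
                  branch 1.2.2.1.1 (add T a, F a):
                    × closes — contains both a and !a.
                  branch 1.2.2.1.2 (add F a, T a):
                    × closes — contains both a and !a.
              branch 1.2.2.2 (add F a, F a):
                F (a == a): β-rule — branch into T a, F a  //  F a, T a.
                  branch 1.2.2.2.1 (add T a, F a):
                    × closes — contains both a and !a.
                  branch 1.2.2.2.2 (add F a, T a):
                    × closes — contains both a and !a.
  branch 2 (add F (a == a), F c):
    T ((d && (e == c)) || c): β-rule — branch into T (d && (e == c))  //  T c.
      branch 2.1 (add T (d && (e == c))):
        T (d && (e == c)): α-rule — add T d, T (e == c).
        F ((a == a) == c): β-rule — branch into T (a == a), F c  //  F (a == a), T c.
          branch 2.1.1 (add T (a == a), F c):
            F (a == a): β-rule — branch into T a, F a  //  F a, T a.
              branch 2.1.1.1 (add T a, F a):
                × closes — contains both a and !a.
              branch 2.1.1.2 (add F a, T a):
                × closes — contains both a and !a.
          branch 2.1.2 (add F (a == a), T c):
            × closes — contains both c and !c.
      branch 2.2 (add T c):
        × closes — contains both c and !c.
All 16 branches close.
Every branch closed, so the negation is unsatisfiable and the formula is valid.

Valid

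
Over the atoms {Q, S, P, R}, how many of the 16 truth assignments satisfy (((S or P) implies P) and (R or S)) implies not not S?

Initial set: {((((S or P) implies P) and (R or S)) implies not not S)}.
((((S or P) implies P) and (R or S)) implies not not S): β-rule — branch into not (((S or P) implies P) and (R or S))  //  not not S.
  branch 1 (add not (((S or P) implies P) and (R or S))):
    not (((S or P) implies P) and (R or S)): β-rule — branch into not ((S or P) implies P)  //  not (R or S).
      branch 1.1 (add not ((S or P) implies P)):
        not ((S or P) implies P): α-rule — add (S or P), not P.
        (S or P): β-rule — branch into S  //  P.
          branch 1.1.1 (add S):
            ○ open, literals {P=false, S=true}.
          branch 1.1.2 (add P):
            × closes — contains both P and not P.
      branch 1.2 (add not (R or S)):
        not (R or S): α-rule — add not R, not S.
        ○ open, literals {R=false, S=false}.
  branch 2 (add not not S):
    not not S: drop double negation, giving S.
    ○ open, literals {S=true}.
1 branch closed, 3 open.
Each open branch fixes some atoms; the unmentioned ones are free. Counting distinct full assignments: branch {P=false, S=true} (Q, R) contributes 4 new; branch {R=false, S=false} (Q, P) contributes 4 new; branch {S=true} (Q, P, R) contributes 4 new. Total: 12.

12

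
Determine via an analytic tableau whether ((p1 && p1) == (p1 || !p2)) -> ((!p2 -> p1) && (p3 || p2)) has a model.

Satisfiable

Initial set: {(((p1 && p1) == (p1 || !p2)) -> ((!p2 -> p1) && (p3 || p2)))}.
(((p1 && p1) == (p1 || !p2)) -> ((!p2 -> p1) && (p3 || p2))): β-rule — branch into !((p1 && p1) == (p1 || !p2))  //  ((!p2 -> p1) && (p3 || p2)).
  branch 1 (add !((p1 && p1) == (p1 || !p2))):
    !((p1 && p1) == (p1 || !p2)): β-rule — branch into (p1 && p1), !(p1 || !p2)  //  !(p1 && p1), (p1 || !p2).
      branch 1.1 (add (p1 && p1), !(p1 || !p2)):
        (p1 && p1): α-rule — add p1, p1.
        !(p1 || !p2): α-rule — add !p1, !!p2.
        × closes — contains both p1 and !p1.
      branch 1.2 (add !(p1 && p1), (p1 || !p2)):
        !(p1 && p1): β-rule — branch into !p1  //  !p1.
          branch 1.2.1 (add !p1):
            (p1 || !p2): β-rule — branch into p1  //  !p2.
              branch 1.2.1.1 (add p1):
                × closes — contains both p1 and !p1.
              branch 1.2.1.2 (add !p2):
                ○ open, literals {p1=false, p2=false}.
          branch 1.2.2 (add !p1):
            (p1 || !p2): β-rule — branch into p1  //  !p2.
              branch 1.2.2.1 (add p1):
                × closes — contains both p1 and !p1.
              branch 1.2.2.2 (add !p2):
                ○ open, literals {p1=false, p2=false}.
  branch 2 (add ((!p2 -> p1) && (p3 || p2))):
    ((!p2 -> p1) && (p3 || p2)): α-rule — add (!p2 -> p1), (p3 || p2).
    (!p2 -> p1): β-rule — branch into !!p2  //  p1.
      branch 2.1 (add !!p2):
        (p3 || p2): β-rule — branch into p3  //  p2.
          branch 2.1.1 (add p3):
            ○ open, literals {p2=true, p3=true}.
          branch 2.1.2 (add p2):
            ○ open, literals {p2=true}.
      branch 2.2 (add p1):
        (p3 || p2): β-rule — branch into p3  //  p2.
          branch 2.2.1 (add p3):
            ○ open, literals {p1=true, p3=true}.
          branch 2.2.2 (add p2):
            ○ open, literals {p1=true, p2=true}.
3 branches closed, 6 open.
An open branch gives a satisfying assignment: p1=false, p2=false.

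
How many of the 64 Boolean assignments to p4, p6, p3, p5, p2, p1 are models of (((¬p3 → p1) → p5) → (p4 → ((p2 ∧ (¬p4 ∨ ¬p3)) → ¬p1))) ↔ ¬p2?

Initial set: {T ((((¬p3 → p1) → p5) → (p4 → ((p2 ∧ (¬p4 ∨ ¬p3)) → ¬p1))) ↔ ¬p2)}.
T ((((¬p3 → p1) → p5) → (p4 → ((p2 ∧ (¬p4 ∨ ¬p3)) → ¬p1))) ↔ ¬p2): β-rule — branch into T (((¬p3 → p1) → p5) → (p4 → ((p2 ∧ (¬p4 ∨ ¬p3)) → ¬p1))), T ¬p2  //  F (((¬p3 → p1) → p5) → (p4 → ((p2 ∧ (¬p4 ∨ ¬p3)) → ¬p1))), F ¬p2.
  branch 1 (add T (((¬p3 → p1) → p5) → (p4 → ((p2 ∧ (¬p4 ∨ ¬p3)) → ¬p1))), T ¬p2):
    T (((¬p3 → p1) → p5) → (p4 → ((p2 ∧ (¬p4 ∨ ¬p3)) → ¬p1))): β-rule — branch into F ((¬p3 → p1) → p5)  //  T (p4 → ((p2 ∧ (¬p4 ∨ ¬p3)) → ¬p1)).
      branch 1.1 (add F ((¬p3 → p1) → p5)):
        F ((¬p3 → p1) → p5): α-rule — add T (¬p3 → p1), F p5.
        T (¬p3 → p1): β-rule — branch into F ¬p3  //  T p1.
          branch 1.1.1 (add F ¬p3):
            ○ open, literals {p2=false, p3=true, p5=false}.
          branch 1.1.2 (add T p1):
            ○ open, literals {p1=true, p2=false, p5=false}.
      branch 1.2 (add T (p4 → ((p2 ∧ (¬p4 ∨ ¬p3)) → ¬p1))):
        T (p4 → ((p2 ∧ (¬p4 ∨ ¬p3)) → ¬p1)): β-rule — branch into F p4  //  T ((p2 ∧ (¬p4 ∨ ¬p3)) → ¬p1).
          branch 1.2.1 (add F p4):
            ○ open, literals {p2=false, p4=false}.
          branch 1.2.2 (add T ((p2 ∧ (¬p4 ∨ ¬p3)) → ¬p1)):
            T ((p2 ∧ (¬p4 ∨ ¬p3)) → ¬p1): β-rule — branch into F (p2 ∧ (¬p4 ∨ ¬p3))  //  T ¬p1.
              branch 1.2.2.1 (add F (p2 ∧ (¬p4 ∨ ¬p3))):
                F (p2 ∧ (¬p4 ∨ ¬p3)): β-rule — branch into F p2  //  F (¬p4 ∨ ¬p3).
                  branch 1.2.2.1.1 (add F p2):
                    ○ open, literals {p2=false}.
                  branch 1.2.2.1.2 (add F (¬p4 ∨ ¬p3)):
                    F (¬p4 ∨ ¬p3): α-rule — add F ¬p4, F ¬p3.
                    ○ open, literals {p2=false, p3=true, p4=true}.
              branch 1.2.2.2 (add T ¬p1):
                ○ open, literals {p1=false, p2=false}.
  branch 2 (add F (((¬p3 → p1) → p5) → (p4 → ((p2 ∧ (¬p4 ∨ ¬p3)) → ¬p1))), F ¬p2):
    F (((¬p3 → p1) → p5) → (p4 → ((p2 ∧ (¬p4 ∨ ¬p3)) → ¬p1))): α-rule — add T ((¬p3 → p1) → p5), F (p4 → ((p2 ∧ (¬p4 ∨ ¬p3)) → ¬p1)).
    F (p4 → ((p2 ∧ (¬p4 ∨ ¬p3)) → ¬p1)): α-rule — add T p4, F ((p2 ∧ (¬p4 ∨ ¬p3)) → ¬p1).
    F ((p2 ∧ (¬p4 ∨ ¬p3)) → ¬p1): α-rule — add T (p2 ∧ (¬p4 ∨ ¬p3)), F ¬p1.
    T (p2 ∧ (¬p4 ∨ ¬p3)): α-rule — add T p2, T (¬p4 ∨ ¬p3).
    T ((¬p3 → p1) → p5): β-rule — branch into F (¬p3 → p1)  //  T p5.
      branch 2.1 (add F (¬p3 → p1)):
        F (¬p3 → p1): α-rule — add T ¬p3, F p1.
        × closes — contains both p1 and ¬p1.
      branch 2.2 (add T p5):
        T (¬p4 ∨ ¬p3): β-rule — branch into T ¬p4  //  T ¬p3.
          branch 2.2.1 (add T ¬p4):
            × closes — contains both p4 and ¬p4.
          branch 2.2.2 (add T ¬p3):
            ○ open, literals {p1=true, p2=true, p3=false, p4=true, p5=true}.
2 branches closed, 7 open.
Each open branch fixes some atoms; the unmentioned ones are free. Counting distinct full assignments: branch {p2=false, p3=true, p5=false} (p4, p6, p1) contributes 8 new; branch {p1=true, p2=false, p5=false} (p4, p6, p3) contributes 4 new; branch {p2=false, p4=false} (p6, p3, p5, p1) contributes 10 new; branch {p2=false} (p4, p6, p3, p5, p1) contributes 10 new; branch {p2=false, p3=true, p4=true} (p6, p5, p1) contributes 0 new; branch {p1=false, p2=false} (p4, p6, p3, p5) contributes 0 new; branch {p1=true, p2=true, p3=false, p4=true, p5=true} (p6) contributes 2 new. Total: 34.

34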